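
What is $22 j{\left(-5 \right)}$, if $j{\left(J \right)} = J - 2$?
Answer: $-154$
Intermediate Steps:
$j{\left(J \right)} = -2 + J$
$22 j{\left(-5 \right)} = 22 \left(-2 - 5\right) = 22 \left(-7\right) = -154$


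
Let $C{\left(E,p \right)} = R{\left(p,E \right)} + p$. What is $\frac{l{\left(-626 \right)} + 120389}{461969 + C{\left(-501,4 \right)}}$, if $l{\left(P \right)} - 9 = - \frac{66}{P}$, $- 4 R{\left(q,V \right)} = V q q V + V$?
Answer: $- \frac{150738428}{678465999} \approx -0.22218$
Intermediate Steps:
$R{\left(q,V \right)} = - \frac{V}{4} - \frac{V^{2} q^{2}}{4}$ ($R{\left(q,V \right)} = - \frac{V q q V + V}{4} = - \frac{V q^{2} V + V}{4} = - \frac{V^{2} q^{2} + V}{4} = - \frac{V + V^{2} q^{2}}{4} = - \frac{V}{4} - \frac{V^{2} q^{2}}{4}$)
$C{\left(E,p \right)} = p - \frac{E \left(1 + E p^{2}\right)}{4}$ ($C{\left(E,p \right)} = - \frac{E \left(1 + E p^{2}\right)}{4} + p = p - \frac{E \left(1 + E p^{2}\right)}{4}$)
$l{\left(P \right)} = 9 - \frac{66}{P}$
$\frac{l{\left(-626 \right)} + 120389}{461969 + C{\left(-501,4 \right)}} = \frac{\left(9 - \frac{66}{-626}\right) + 120389}{461969 + \left(4 - - \frac{501 \left(1 - 501 \cdot 4^{2}\right)}{4}\right)} = \frac{\left(9 - - \frac{33}{313}\right) + 120389}{461969 + \left(4 - - \frac{501 \left(1 - 8016\right)}{4}\right)} = \frac{\left(9 + \frac{33}{313}\right) + 120389}{461969 + \left(4 - - \frac{501 \left(1 - 8016\right)}{4}\right)} = \frac{\frac{2850}{313} + 120389}{461969 + \left(4 - \left(- \frac{501}{4}\right) \left(-8015\right)\right)} = \frac{37684607}{313 \left(461969 + \left(4 - \frac{4015515}{4}\right)\right)} = \frac{37684607}{313 \left(461969 - \frac{4015499}{4}\right)} = \frac{37684607}{313 \left(- \frac{2167623}{4}\right)} = \frac{37684607}{313} \left(- \frac{4}{2167623}\right) = - \frac{150738428}{678465999}$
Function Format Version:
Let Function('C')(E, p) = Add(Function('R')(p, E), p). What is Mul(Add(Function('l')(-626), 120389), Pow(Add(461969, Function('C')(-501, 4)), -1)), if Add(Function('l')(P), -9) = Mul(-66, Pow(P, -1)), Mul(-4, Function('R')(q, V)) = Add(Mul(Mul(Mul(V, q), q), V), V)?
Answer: Rational(-150738428, 678465999) ≈ -0.22218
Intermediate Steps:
Function('R')(q, V) = Add(Mul(Rational(-1, 4), V), Mul(Rational(-1, 4), Pow(V, 2), Pow(q, 2))) (Function('R')(q, V) = Mul(Rational(-1, 4), Add(Mul(Mul(Mul(V, q), q), V), V)) = Mul(Rational(-1, 4), Add(Mul(Mul(V, Pow(q, 2)), V), V)) = Mul(Rational(-1, 4), Add(Mul(Pow(V, 2), Pow(q, 2)), V)) = Mul(Rational(-1, 4), Add(V, Mul(Pow(V, 2), Pow(q, 2)))) = Add(Mul(Rational(-1, 4), V), Mul(Rational(-1, 4), Pow(V, 2), Pow(q, 2))))
Function('C')(E, p) = Add(p, Mul(Rational(-1, 4), E, Add(1, Mul(E, Pow(p, 2))))) (Function('C')(E, p) = Add(Mul(Rational(-1, 4), E, Add(1, Mul(E, Pow(p, 2)))), p) = Add(p, Mul(Rational(-1, 4), E, Add(1, Mul(E, Pow(p, 2))))))
Function('l')(P) = Add(9, Mul(-66, Pow(P, -1)))
Mul(Add(Function('l')(-626), 120389), Pow(Add(461969, Function('C')(-501, 4)), -1)) = Mul(Add(Add(9, Mul(-66, Pow(-626, -1))), 120389), Pow(Add(461969, Add(4, Mul(Rational(-1, 4), -501, Add(1, Mul(-501, Pow(4, 2)))))), -1)) = Mul(Add(Add(9, Mul(-66, Rational(-1, 626))), 120389), Pow(Add(461969, Add(4, Mul(Rational(-1, 4), -501, Add(1, Mul(-501, 16))))), -1)) = Mul(Add(Add(9, Rational(33, 313)), 120389), Pow(Add(461969, Add(4, Mul(Rational(-1, 4), -501, Add(1, -8016)))), -1)) = Mul(Add(Rational(2850, 313), 120389), Pow(Add(461969, Add(4, Mul(Rational(-1, 4), -501, -8015))), -1)) = Mul(Rational(37684607, 313), Pow(Add(461969, Add(4, Rational(-4015515, 4))), -1)) = Mul(Rational(37684607, 313), Pow(Add(461969, Rational(-4015499, 4)), -1)) = Mul(Rational(37684607, 313), Pow(Rational(-2167623, 4), -1)) = Mul(Rational(37684607, 313), Rational(-4, 2167623)) = Rational(-150738428, 678465999)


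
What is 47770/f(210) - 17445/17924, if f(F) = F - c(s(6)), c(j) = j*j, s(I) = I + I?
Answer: 427539055/591492 ≈ 722.81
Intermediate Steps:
s(I) = 2*I
c(j) = j²
f(F) = -144 + F (f(F) = F - (2*6)² = F - 1*12² = F - 1*144 = F - 144 = -144 + F)
47770/f(210) - 17445/17924 = 47770/(-144 + 210) - 17445/17924 = 47770/66 - 17445*1/17924 = 47770*(1/66) - 17445/17924 = 23885/33 - 17445/17924 = 427539055/591492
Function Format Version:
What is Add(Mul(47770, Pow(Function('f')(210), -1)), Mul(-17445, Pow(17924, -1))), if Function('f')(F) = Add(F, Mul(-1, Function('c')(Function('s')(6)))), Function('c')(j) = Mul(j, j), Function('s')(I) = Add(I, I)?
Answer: Rational(427539055, 591492) ≈ 722.81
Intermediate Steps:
Function('s')(I) = Mul(2, I)
Function('c')(j) = Pow(j, 2)
Function('f')(F) = Add(-144, F) (Function('f')(F) = Add(F, Mul(-1, Pow(Mul(2, 6), 2))) = Add(F, Mul(-1, Pow(12, 2))) = Add(F, Mul(-1, 144)) = Add(F, -144) = Add(-144, F))
Add(Mul(47770, Pow(Function('f')(210), -1)), Mul(-17445, Pow(17924, -1))) = Add(Mul(47770, Pow(Add(-144, 210), -1)), Mul(-17445, Pow(17924, -1))) = Add(Mul(47770, Pow(66, -1)), Mul(-17445, Rational(1, 17924))) = Add(Mul(47770, Rational(1, 66)), Rational(-17445, 17924)) = Add(Rational(23885, 33), Rational(-17445, 17924)) = Rational(427539055, 591492)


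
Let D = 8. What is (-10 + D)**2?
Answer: 4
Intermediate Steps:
(-10 + D)**2 = (-10 + 8)**2 = (-2)**2 = 4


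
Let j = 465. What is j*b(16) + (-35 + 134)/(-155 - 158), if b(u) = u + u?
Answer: 4657341/313 ≈ 14880.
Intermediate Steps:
b(u) = 2*u
j*b(16) + (-35 + 134)/(-155 - 158) = 465*(2*16) + (-35 + 134)/(-155 - 158) = 465*32 + 99/(-313) = 14880 + 99*(-1/313) = 14880 - 99/313 = 4657341/313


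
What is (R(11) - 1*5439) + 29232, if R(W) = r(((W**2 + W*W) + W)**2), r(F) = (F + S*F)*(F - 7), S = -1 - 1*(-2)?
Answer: 8193431829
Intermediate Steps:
S = 1 (S = -1 + 2 = 1)
r(F) = 2*F*(-7 + F) (r(F) = (F + 1*F)*(F - 7) = (F + F)*(-7 + F) = (2*F)*(-7 + F) = 2*F*(-7 + F))
R(W) = 2*(W + 2*W**2)**2*(-7 + (W + 2*W**2)**2) (R(W) = 2*((W**2 + W*W) + W)**2*(-7 + ((W**2 + W*W) + W)**2) = 2*((W**2 + W**2) + W)**2*(-7 + ((W**2 + W**2) + W)**2) = 2*(2*W**2 + W)**2*(-7 + (2*W**2 + W)**2) = 2*(W + 2*W**2)**2*(-7 + (W + 2*W**2)**2))
(R(11) - 1*5439) + 29232 = (2*11**2*(1 + 2*11)**2*(-7 + 11**2*(1 + 2*11)**2) - 1*5439) + 29232 = (2*121*(1 + 22)**2*(-7 + 121*(1 + 22)**2) - 5439) + 29232 = (2*121*23**2*(-7 + 121*23**2) - 5439) + 29232 = (2*121*529*(-7 + 121*529) - 5439) + 29232 = (2*121*529*(-7 + 64009) - 5439) + 29232 = (2*121*529*64002 - 5439) + 29232 = (8193408036 - 5439) + 29232 = 8193402597 + 29232 = 8193431829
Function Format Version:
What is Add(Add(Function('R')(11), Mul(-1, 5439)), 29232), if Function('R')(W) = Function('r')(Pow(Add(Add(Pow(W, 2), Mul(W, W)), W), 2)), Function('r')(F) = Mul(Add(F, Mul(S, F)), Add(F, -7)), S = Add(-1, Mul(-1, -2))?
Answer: 8193431829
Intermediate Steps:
S = 1 (S = Add(-1, 2) = 1)
Function('r')(F) = Mul(2, F, Add(-7, F)) (Function('r')(F) = Mul(Add(F, Mul(1, F)), Add(F, -7)) = Mul(Add(F, F), Add(-7, F)) = Mul(Mul(2, F), Add(-7, F)) = Mul(2, F, Add(-7, F)))
Function('R')(W) = Mul(2, Pow(Add(W, Mul(2, Pow(W, 2))), 2), Add(-7, Pow(Add(W, Mul(2, Pow(W, 2))), 2))) (Function('R')(W) = Mul(2, Pow(Add(Add(Pow(W, 2), Mul(W, W)), W), 2), Add(-7, Pow(Add(Add(Pow(W, 2), Mul(W, W)), W), 2))) = Mul(2, Pow(Add(Add(Pow(W, 2), Pow(W, 2)), W), 2), Add(-7, Pow(Add(Add(Pow(W, 2), Pow(W, 2)), W), 2))) = Mul(2, Pow(Add(Mul(2, Pow(W, 2)), W), 2), Add(-7, Pow(Add(Mul(2, Pow(W, 2)), W), 2))) = Mul(2, Pow(Add(W, Mul(2, Pow(W, 2))), 2), Add(-7, Pow(Add(W, Mul(2, Pow(W, 2))), 2))))
Add(Add(Function('R')(11), Mul(-1, 5439)), 29232) = Add(Add(Mul(2, Pow(11, 2), Pow(Add(1, Mul(2, 11)), 2), Add(-7, Mul(Pow(11, 2), Pow(Add(1, Mul(2, 11)), 2)))), Mul(-1, 5439)), 29232) = Add(Add(Mul(2, 121, Pow(Add(1, 22), 2), Add(-7, Mul(121, Pow(Add(1, 22), 2)))), -5439), 29232) = Add(Add(Mul(2, 121, Pow(23, 2), Add(-7, Mul(121, Pow(23, 2)))), -5439), 29232) = Add(Add(Mul(2, 121, 529, Add(-7, Mul(121, 529))), -5439), 29232) = Add(Add(Mul(2, 121, 529, Add(-7, 64009)), -5439), 29232) = Add(Add(Mul(2, 121, 529, 64002), -5439), 29232) = Add(Add(8193408036, -5439), 29232) = Add(8193402597, 29232) = 8193431829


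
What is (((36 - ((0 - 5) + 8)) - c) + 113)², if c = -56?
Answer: 40804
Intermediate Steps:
(((36 - ((0 - 5) + 8)) - c) + 113)² = (((36 - ((0 - 5) + 8)) - 1*(-56)) + 113)² = (((36 - (-5 + 8)) + 56) + 113)² = (((36 - 1*3) + 56) + 113)² = (((36 - 3) + 56) + 113)² = ((33 + 56) + 113)² = (89 + 113)² = 202² = 40804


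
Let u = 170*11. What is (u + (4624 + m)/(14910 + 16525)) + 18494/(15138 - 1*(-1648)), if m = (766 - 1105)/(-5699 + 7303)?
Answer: 113127595476583/60455666260 ≈ 1871.2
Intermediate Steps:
m = -339/1604 ≈ -0.21135
u = 1870
(u + (4624 + m)/(14910 + 16525)) + 18494/(15138 - 1*(-1648)) = (1870 + (4624 - 339/1604)/(14910 + 16525)) + 18494/(15138 - 1*(-1648)) = (1870 + (7416557/1604)/31435) + 18494/(15138 + 1648) = (1870 + (7416557/1604)*(1/31435)) + 18494/16786 = (1870 + 7416557/50421740) + 18494*(1/16786) = 94296070357/50421740 + 1321/1199 = 113127595476583/60455666260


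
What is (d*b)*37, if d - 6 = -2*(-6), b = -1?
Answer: -666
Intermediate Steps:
d = 18 (d = 6 - 2*(-6) = 6 + 12 = 18)
(d*b)*37 = (18*(-1))*37 = -18*37 = -666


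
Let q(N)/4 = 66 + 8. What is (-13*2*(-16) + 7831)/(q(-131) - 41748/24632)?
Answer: 50785026/1812331 ≈ 28.022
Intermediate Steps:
q(N) = 296 (q(N) = 4*(66 + 8) = 4*74 = 296)
(-13*2*(-16) + 7831)/(q(-131) - 41748/24632) = (-13*2*(-16) + 7831)/(296 - 41748/24632) = (-26*(-16) + 7831)/(296 - 41748*1/24632) = (416 + 7831)/(296 - 10437/6158) = 8247/(1812331/6158) = 8247*(6158/1812331) = 50785026/1812331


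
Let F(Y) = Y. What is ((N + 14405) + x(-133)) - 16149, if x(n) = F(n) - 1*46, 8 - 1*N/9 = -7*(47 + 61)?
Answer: 4953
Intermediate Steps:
N = 6876 (N = 72 - (-63)*(47 + 61) = 72 - (-63)*108 = 72 - 9*(-756) = 72 + 6804 = 6876)
x(n) = -46 + n (x(n) = n - 1*46 = n - 46 = -46 + n)
((N + 14405) + x(-133)) - 16149 = ((6876 + 14405) + (-46 - 133)) - 16149 = (21281 - 179) - 16149 = 21102 - 16149 = 4953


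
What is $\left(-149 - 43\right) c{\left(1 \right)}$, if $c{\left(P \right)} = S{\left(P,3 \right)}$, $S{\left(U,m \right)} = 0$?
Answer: $0$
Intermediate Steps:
$c{\left(P \right)} = 0$
$\left(-149 - 43\right) c{\left(1 \right)} = \left(-149 - 43\right) 0 = \left(-192\right) 0 = 0$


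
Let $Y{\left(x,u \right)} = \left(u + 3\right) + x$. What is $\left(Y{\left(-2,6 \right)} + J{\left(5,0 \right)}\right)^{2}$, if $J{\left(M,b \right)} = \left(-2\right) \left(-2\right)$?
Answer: $121$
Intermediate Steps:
$J{\left(M,b \right)} = 4$
$Y{\left(x,u \right)} = 3 + u + x$ ($Y{\left(x,u \right)} = \left(3 + u\right) + x = 3 + u + x$)
$\left(Y{\left(-2,6 \right)} + J{\left(5,0 \right)}\right)^{2} = \left(\left(3 + 6 - 2\right) + 4\right)^{2} = \left(7 + 4\right)^{2} = 11^{2} = 121$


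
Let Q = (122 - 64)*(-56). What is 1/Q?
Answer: -1/3248 ≈ -0.00030788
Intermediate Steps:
Q = -3248 (Q = 58*(-56) = -3248)
1/Q = 1/(-3248) = -1/3248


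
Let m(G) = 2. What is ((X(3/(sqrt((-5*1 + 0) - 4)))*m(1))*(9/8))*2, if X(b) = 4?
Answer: 18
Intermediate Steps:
((X(3/(sqrt((-5*1 + 0) - 4)))*m(1))*(9/8))*2 = ((4*2)*(9/8))*2 = (8*(9*(1/8)))*2 = (8*(9/8))*2 = 9*2 = 18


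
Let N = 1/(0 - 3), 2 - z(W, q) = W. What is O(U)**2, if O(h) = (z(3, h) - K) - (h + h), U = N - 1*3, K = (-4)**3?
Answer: 43681/9 ≈ 4853.4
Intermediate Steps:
z(W, q) = 2 - W
N = -1/3 (N = 1/(-3) = -1/3 ≈ -0.33333)
K = -64
U = -10/3 (U = -1/3 - 1*3 = -1/3 - 3 = -10/3 ≈ -3.3333)
O(h) = 63 - 2*h (O(h) = ((2 - 1*3) - 1*(-64)) - (h + h) = ((2 - 3) + 64) - 2*h = (-1 + 64) - 2*h = 63 - 2*h)
O(U)**2 = (63 - 2*(-10/3))**2 = (63 + 20/3)**2 = (209/3)**2 = 43681/9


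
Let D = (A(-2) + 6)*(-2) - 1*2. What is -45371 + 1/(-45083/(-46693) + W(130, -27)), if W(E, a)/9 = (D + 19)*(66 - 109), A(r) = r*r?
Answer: -2461633321683/54255656 ≈ -45371.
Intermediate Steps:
A(r) = r²
D = -22 (D = ((-2)² + 6)*(-2) - 1*2 = (4 + 6)*(-2) - 2 = 10*(-2) - 2 = -20 - 2 = -22)
W(E, a) = 1161 (W(E, a) = 9*((-22 + 19)*(66 - 109)) = 9*(-3*(-43)) = 9*129 = 1161)
-45371 + 1/(-45083/(-46693) + W(130, -27)) = -45371 + 1/(-45083/(-46693) + 1161) = -45371 + 1/(-45083*(-1/46693) + 1161) = -45371 + 1/(45083/46693 + 1161) = -45371 + 1/(54255656/46693) = -45371 + 46693/54255656 = -2461633321683/54255656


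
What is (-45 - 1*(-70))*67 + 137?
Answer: 1812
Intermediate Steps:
(-45 - 1*(-70))*67 + 137 = (-45 + 70)*67 + 137 = 25*67 + 137 = 1675 + 137 = 1812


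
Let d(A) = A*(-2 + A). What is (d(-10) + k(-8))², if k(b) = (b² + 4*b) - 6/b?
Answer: 373321/16 ≈ 23333.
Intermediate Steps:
k(b) = b² - 6/b + 4*b
(d(-10) + k(-8))² = (-10*(-2 - 10) + (-6 + (-8)²*(4 - 8))/(-8))² = (-10*(-12) - (-6 + 64*(-4))/8)² = (120 - (-6 - 256)/8)² = (120 - ⅛*(-262))² = (120 + 131/4)² = (611/4)² = 373321/16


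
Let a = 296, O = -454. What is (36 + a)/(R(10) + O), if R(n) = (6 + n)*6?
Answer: -166/179 ≈ -0.92737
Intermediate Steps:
R(n) = 36 + 6*n
(36 + a)/(R(10) + O) = (36 + 296)/((36 + 6*10) - 454) = 332/((36 + 60) - 454) = 332/(96 - 454) = 332/(-358) = 332*(-1/358) = -166/179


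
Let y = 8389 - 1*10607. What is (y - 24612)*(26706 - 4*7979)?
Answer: 139784300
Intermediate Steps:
y = -2218 (y = 8389 - 10607 = -2218)
(y - 24612)*(26706 - 4*7979) = (-2218 - 24612)*(26706 - 4*7979) = -26830*(26706 - 31916) = -26830*(-5210) = 139784300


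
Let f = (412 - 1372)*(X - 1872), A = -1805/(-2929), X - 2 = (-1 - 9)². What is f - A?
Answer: 4976954995/2929 ≈ 1.6992e+6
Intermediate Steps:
X = 102 (X = 2 + (-1 - 9)² = 2 + (-10)² = 2 + 100 = 102)
A = 1805/2929 (A = -1805*(-1/2929) = 1805/2929 ≈ 0.61625)
f = 1699200 (f = (412 - 1372)*(102 - 1872) = -960*(-1770) = 1699200)
f - A = 1699200 - 1*1805/2929 = 1699200 - 1805/2929 = 4976954995/2929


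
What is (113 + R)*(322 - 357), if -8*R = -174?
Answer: -18865/4 ≈ -4716.3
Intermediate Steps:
R = 87/4 (R = -⅛*(-174) = 87/4 ≈ 21.750)
(113 + R)*(322 - 357) = (113 + 87/4)*(322 - 357) = (539/4)*(-35) = -18865/4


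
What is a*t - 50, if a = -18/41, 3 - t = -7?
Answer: -2230/41 ≈ -54.390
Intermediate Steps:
t = 10 (t = 3 - 1*(-7) = 3 + 7 = 10)
a = -18/41 (a = -18*1/41 = -18/41 ≈ -0.43902)
a*t - 50 = -18/41*10 - 50 = -180/41 - 50 = -2230/41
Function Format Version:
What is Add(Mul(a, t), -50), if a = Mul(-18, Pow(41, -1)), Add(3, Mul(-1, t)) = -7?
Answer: Rational(-2230, 41) ≈ -54.390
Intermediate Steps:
t = 10 (t = Add(3, Mul(-1, -7)) = Add(3, 7) = 10)
a = Rational(-18, 41) (a = Mul(-18, Rational(1, 41)) = Rational(-18, 41) ≈ -0.43902)
Add(Mul(a, t), -50) = Add(Mul(Rational(-18, 41), 10), -50) = Add(Rational(-180, 41), -50) = Rational(-2230, 41)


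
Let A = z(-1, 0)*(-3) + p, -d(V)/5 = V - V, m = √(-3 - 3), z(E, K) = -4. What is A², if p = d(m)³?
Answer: 144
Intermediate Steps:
m = I*√6 (m = √(-6) = I*√6 ≈ 2.4495*I)
d(V) = 0 (d(V) = -5*(V - V) = -5*0 = 0)
p = 0 (p = 0³ = 0)
A = 12 (A = -4*(-3) + 0 = 12 + 0 = 12)
A² = 12² = 144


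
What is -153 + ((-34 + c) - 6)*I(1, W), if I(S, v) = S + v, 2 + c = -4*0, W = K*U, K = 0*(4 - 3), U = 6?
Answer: -195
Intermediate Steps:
K = 0 (K = 0*1 = 0)
W = 0 (W = 0*6 = 0)
c = -2 (c = -2 - 4*0 = -2 + 0 = -2)
-153 + ((-34 + c) - 6)*I(1, W) = -153 + ((-34 - 2) - 6)*(1 + 0) = -153 + (-36 - 6)*1 = -153 - 42*1 = -153 - 42 = -195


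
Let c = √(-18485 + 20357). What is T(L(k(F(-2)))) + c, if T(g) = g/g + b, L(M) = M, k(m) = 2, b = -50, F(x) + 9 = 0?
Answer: -49 + 12*√13 ≈ -5.7334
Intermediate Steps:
F(x) = -9 (F(x) = -9 + 0 = -9)
T(g) = -49 (T(g) = g/g - 50 = 1 - 50 = -49)
c = 12*√13 (c = √1872 = 12*√13 ≈ 43.267)
T(L(k(F(-2)))) + c = -49 + 12*√13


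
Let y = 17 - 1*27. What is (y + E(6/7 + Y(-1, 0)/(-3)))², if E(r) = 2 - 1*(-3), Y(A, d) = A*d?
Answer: 25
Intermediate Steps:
E(r) = 5 (E(r) = 2 + 3 = 5)
y = -10 (y = 17 - 27 = -10)
(y + E(6/7 + Y(-1, 0)/(-3)))² = (-10 + 5)² = (-5)² = 25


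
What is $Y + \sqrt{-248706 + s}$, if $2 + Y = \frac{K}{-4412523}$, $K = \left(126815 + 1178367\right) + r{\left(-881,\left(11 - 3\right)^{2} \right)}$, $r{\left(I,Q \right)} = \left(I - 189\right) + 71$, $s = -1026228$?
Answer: $- \frac{10129229}{4412523} + i \sqrt{1274934} \approx -2.2956 + 1129.1 i$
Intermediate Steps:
$r{\left(I,Q \right)} = -118 + I$ ($r{\left(I,Q \right)} = \left(-189 + I\right) + 71 = -118 + I$)
$K = 1304183$ ($K = \left(126815 + 1178367\right) - 999 = 1305182 - 999 = 1304183$)
$Y = - \frac{10129229}{4412523}$ ($Y = -2 + \frac{1304183}{-4412523} = -2 + 1304183 \left(- \frac{1}{4412523}\right) = -2 - \frac{1304183}{4412523} = - \frac{10129229}{4412523} \approx -2.2956$)
$Y + \sqrt{-248706 + s} = - \frac{10129229}{4412523} + \sqrt{-248706 - 1026228} = - \frac{10129229}{4412523} + \sqrt{-1274934} = - \frac{10129229}{4412523} + i \sqrt{1274934}$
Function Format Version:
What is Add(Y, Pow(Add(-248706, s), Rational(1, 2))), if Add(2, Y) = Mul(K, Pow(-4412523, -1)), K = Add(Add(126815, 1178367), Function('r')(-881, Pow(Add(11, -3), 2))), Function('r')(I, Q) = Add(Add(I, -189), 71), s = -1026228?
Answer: Add(Rational(-10129229, 4412523), Mul(I, Pow(1274934, Rational(1, 2)))) ≈ Add(-2.2956, Mul(1129.1, I))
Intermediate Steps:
Function('r')(I, Q) = Add(-118, I) (Function('r')(I, Q) = Add(Add(-189, I), 71) = Add(-118, I))
K = 1304183 (K = Add(Add(126815, 1178367), Add(-118, -881)) = Add(1305182, -999) = 1304183)
Y = Rational(-10129229, 4412523) (Y = Add(-2, Mul(1304183, Pow(-4412523, -1))) = Add(-2, Mul(1304183, Rational(-1, 4412523))) = Add(-2, Rational(-1304183, 4412523)) = Rational(-10129229, 4412523) ≈ -2.2956)
Add(Y, Pow(Add(-248706, s), Rational(1, 2))) = Add(Rational(-10129229, 4412523), Pow(Add(-248706, -1026228), Rational(1, 2))) = Add(Rational(-10129229, 4412523), Pow(-1274934, Rational(1, 2))) = Add(Rational(-10129229, 4412523), Mul(I, Pow(1274934, Rational(1, 2))))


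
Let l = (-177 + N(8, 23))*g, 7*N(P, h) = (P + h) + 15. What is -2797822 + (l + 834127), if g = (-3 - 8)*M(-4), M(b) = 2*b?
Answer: -13850849/7 ≈ -1.9787e+6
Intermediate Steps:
N(P, h) = 15/7 + P/7 + h/7 (N(P, h) = ((P + h) + 15)/7 = (15 + P + h)/7 = 15/7 + P/7 + h/7)
g = 88 (g = (-3 - 8)*(2*(-4)) = -11*(-8) = 88)
l = -104984/7 (l = (-177 + (15/7 + (⅐)*8 + (⅐)*23))*88 = (-177 + (15/7 + 8/7 + 23/7))*88 = (-177 + 46/7)*88 = -1193/7*88 = -104984/7 ≈ -14998.)
-2797822 + (l + 834127) = -2797822 + (-104984/7 + 834127) = -2797822 + 5733905/7 = -13850849/7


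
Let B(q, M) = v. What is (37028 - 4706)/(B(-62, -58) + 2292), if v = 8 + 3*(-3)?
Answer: 32322/2291 ≈ 14.108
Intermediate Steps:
v = -1 (v = 8 - 9 = -1)
B(q, M) = -1
(37028 - 4706)/(B(-62, -58) + 2292) = (37028 - 4706)/(-1 + 2292) = 32322/2291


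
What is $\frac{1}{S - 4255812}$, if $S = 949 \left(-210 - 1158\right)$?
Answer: $- \frac{1}{5554044} \approx -1.8005 \cdot 10^{-7}$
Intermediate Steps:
$S = -1298232$ ($S = 949 \left(-1368\right) = -1298232$)
$\frac{1}{S - 4255812} = \frac{1}{-1298232 - 4255812} = \frac{1}{-5554044} = - \frac{1}{5554044}$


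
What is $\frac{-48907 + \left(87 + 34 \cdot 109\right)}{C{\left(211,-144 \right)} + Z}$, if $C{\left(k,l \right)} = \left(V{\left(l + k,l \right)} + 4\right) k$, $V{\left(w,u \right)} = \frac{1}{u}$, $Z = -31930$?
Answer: $\frac{6496416}{4476595} \approx 1.4512$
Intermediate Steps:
$C{\left(k,l \right)} = k \left(4 + \frac{1}{l}\right)$ ($C{\left(k,l \right)} = \left(\frac{1}{l} + 4\right) k = \left(4 + \frac{1}{l}\right) k = k \left(4 + \frac{1}{l}\right)$)
$\frac{-48907 + \left(87 + 34 \cdot 109\right)}{C{\left(211,-144 \right)} + Z} = \frac{-48907 + \left(87 + 34 \cdot 109\right)}{\left(4 \cdot 211 + \frac{211}{-144}\right) - 31930} = \frac{-48907 + \left(87 + 3706\right)}{\left(844 + 211 \left(- \frac{1}{144}\right)\right) - 31930} = \frac{-48907 + 3793}{\left(844 - \frac{211}{144}\right) - 31930} = - \frac{45114}{\frac{121325}{144} - 31930} = - \frac{45114}{- \frac{4476595}{144}} = \left(-45114\right) \left(- \frac{144}{4476595}\right) = \frac{6496416}{4476595}$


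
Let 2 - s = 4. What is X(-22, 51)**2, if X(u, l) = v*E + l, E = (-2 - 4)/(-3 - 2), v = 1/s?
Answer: 63504/25 ≈ 2540.2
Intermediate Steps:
s = -2 (s = 2 - 1*4 = 2 - 4 = -2)
v = -1/2 (v = 1/(-2) = -1/2 ≈ -0.50000)
E = 6/5 (E = -6/(-5) = -6*(-1/5) = 6/5 ≈ 1.2000)
X(u, l) = -3/5 + l (X(u, l) = -1/2*6/5 + l = -3/5 + l)
X(-22, 51)**2 = (-3/5 + 51)**2 = (252/5)**2 = 63504/25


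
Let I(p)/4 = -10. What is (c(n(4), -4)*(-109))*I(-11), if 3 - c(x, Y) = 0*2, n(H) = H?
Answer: 13080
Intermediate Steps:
c(x, Y) = 3 (c(x, Y) = 3 - 0*2 = 3 - 1*0 = 3 + 0 = 3)
I(p) = -40 (I(p) = 4*(-10) = -40)
(c(n(4), -4)*(-109))*I(-11) = (3*(-109))*(-40) = -327*(-40) = 13080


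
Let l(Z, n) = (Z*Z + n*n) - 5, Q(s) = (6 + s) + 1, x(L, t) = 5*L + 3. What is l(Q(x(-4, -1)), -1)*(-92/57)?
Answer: -2944/19 ≈ -154.95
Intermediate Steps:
x(L, t) = 3 + 5*L
Q(s) = 7 + s
l(Z, n) = -5 + Z**2 + n**2 (l(Z, n) = (Z**2 + n**2) - 5 = -5 + Z**2 + n**2)
l(Q(x(-4, -1)), -1)*(-92/57) = (-5 + (7 + (3 + 5*(-4)))**2 + (-1)**2)*(-92/57) = (-5 + (7 + (3 - 20))**2 + 1)*(-92*1/57) = (-5 + (7 - 17)**2 + 1)*(-92/57) = (-5 + (-10)**2 + 1)*(-92/57) = (-5 + 100 + 1)*(-92/57) = 96*(-92/57) = -2944/19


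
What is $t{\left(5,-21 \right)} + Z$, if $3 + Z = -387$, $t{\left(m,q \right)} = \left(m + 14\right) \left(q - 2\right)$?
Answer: $-827$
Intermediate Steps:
$t{\left(m,q \right)} = \left(-2 + q\right) \left(14 + m\right)$ ($t{\left(m,q \right)} = \left(14 + m\right) \left(-2 + q\right) = \left(-2 + q\right) \left(14 + m\right)$)
$Z = -390$ ($Z = -3 - 387 = -390$)
$t{\left(5,-21 \right)} + Z = \left(-28 - 10 + 14 \left(-21\right) + 5 \left(-21\right)\right) - 390 = \left(-28 - 10 - 294 - 105\right) - 390 = -437 - 390 = -827$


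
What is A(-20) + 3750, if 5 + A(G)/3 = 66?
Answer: 3933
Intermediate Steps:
A(G) = 183 (A(G) = -15 + 3*66 = -15 + 198 = 183)
A(-20) + 3750 = 183 + 3750 = 3933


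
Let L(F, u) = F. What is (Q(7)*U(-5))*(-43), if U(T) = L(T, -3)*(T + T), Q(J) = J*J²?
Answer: -737450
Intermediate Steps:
Q(J) = J³
U(T) = 2*T² (U(T) = T*(T + T) = T*(2*T) = 2*T²)
(Q(7)*U(-5))*(-43) = (7³*(2*(-5)²))*(-43) = (343*(2*25))*(-43) = (343*50)*(-43) = 17150*(-43) = -737450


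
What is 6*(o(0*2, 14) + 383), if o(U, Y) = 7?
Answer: 2340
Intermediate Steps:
6*(o(0*2, 14) + 383) = 6*(7 + 383) = 6*390 = 2340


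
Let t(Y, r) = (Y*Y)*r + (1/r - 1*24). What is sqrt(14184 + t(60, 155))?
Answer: sqrt(13746144155)/155 ≈ 756.41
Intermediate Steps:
t(Y, r) = -24 + 1/r + r*Y**2 (t(Y, r) = Y**2*r + (1/r - 24) = r*Y**2 + (-24 + 1/r) = -24 + 1/r + r*Y**2)
sqrt(14184 + t(60, 155)) = sqrt(14184 + (-24 + 1/155 + 155*60**2)) = sqrt(14184 + (-24 + 1/155 + 155*3600)) = sqrt(14184 + (-24 + 1/155 + 558000)) = sqrt(14184 + 86486281/155) = sqrt(88684801/155) = sqrt(13746144155)/155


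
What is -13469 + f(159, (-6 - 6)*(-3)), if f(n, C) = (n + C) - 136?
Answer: -13410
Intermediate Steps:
f(n, C) = -136 + C + n (f(n, C) = (C + n) - 136 = -136 + C + n)
-13469 + f(159, (-6 - 6)*(-3)) = -13469 + (-136 + (-6 - 6)*(-3) + 159) = -13469 + (-136 - 12*(-3) + 159) = -13469 + (-136 + 36 + 159) = -13469 + 59 = -13410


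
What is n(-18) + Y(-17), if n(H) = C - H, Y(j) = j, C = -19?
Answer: -18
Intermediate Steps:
n(H) = -19 - H
n(-18) + Y(-17) = (-19 - 1*(-18)) - 17 = (-19 + 18) - 17 = -1 - 17 = -18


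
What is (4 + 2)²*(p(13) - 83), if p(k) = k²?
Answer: 3096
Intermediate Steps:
(4 + 2)²*(p(13) - 83) = (4 + 2)²*(13² - 83) = 6²*(169 - 83) = 36*86 = 3096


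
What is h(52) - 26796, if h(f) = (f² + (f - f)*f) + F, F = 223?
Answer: -23869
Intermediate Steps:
h(f) = 223 + f² (h(f) = (f² + (f - f)*f) + 223 = (f² + 0*f) + 223 = (f² + 0) + 223 = f² + 223 = 223 + f²)
h(52) - 26796 = (223 + 52²) - 26796 = (223 + 2704) - 26796 = 2927 - 26796 = -23869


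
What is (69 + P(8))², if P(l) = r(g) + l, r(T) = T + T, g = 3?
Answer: 6889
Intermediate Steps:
r(T) = 2*T
P(l) = 6 + l (P(l) = 2*3 + l = 6 + l)
(69 + P(8))² = (69 + (6 + 8))² = (69 + 14)² = 83² = 6889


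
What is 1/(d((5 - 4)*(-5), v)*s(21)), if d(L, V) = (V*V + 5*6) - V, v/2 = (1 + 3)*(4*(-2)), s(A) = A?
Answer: 1/87990 ≈ 1.1365e-5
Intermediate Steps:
v = -64 (v = 2*((1 + 3)*(4*(-2))) = 2*(4*(-8)) = 2*(-32) = -64)
d(L, V) = 30 + V**2 - V (d(L, V) = (V**2 + 30) - V = (30 + V**2) - V = 30 + V**2 - V)
1/(d((5 - 4)*(-5), v)*s(21)) = 1/((30 + (-64)**2 - 1*(-64))*21) = 1/((30 + 4096 + 64)*21) = 1/(4190*21) = 1/87990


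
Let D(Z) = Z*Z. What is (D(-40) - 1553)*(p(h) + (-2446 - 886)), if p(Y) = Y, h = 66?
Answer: -153502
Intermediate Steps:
D(Z) = Z²
(D(-40) - 1553)*(p(h) + (-2446 - 886)) = ((-40)² - 1553)*(66 + (-2446 - 886)) = (1600 - 1553)*(66 - 3332) = 47*(-3266) = -153502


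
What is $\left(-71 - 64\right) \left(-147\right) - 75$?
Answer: $19770$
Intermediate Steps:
$\left(-71 - 64\right) \left(-147\right) - 75 = \left(-135\right) \left(-147\right) - 75 = 19845 - 75 = 19770$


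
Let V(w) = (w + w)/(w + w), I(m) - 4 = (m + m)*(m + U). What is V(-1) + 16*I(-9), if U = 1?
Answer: 2369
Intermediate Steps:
I(m) = 4 + 2*m*(1 + m) (I(m) = 4 + (m + m)*(m + 1) = 4 + (2*m)*(1 + m) = 4 + 2*m*(1 + m))
V(w) = 1 (V(w) = (2*w)/((2*w)) = (2*w)*(1/(2*w)) = 1)
V(-1) + 16*I(-9) = 1 + 16*(4 + 2*(-9) + 2*(-9)**2) = 1 + 16*(4 - 18 + 2*81) = 1 + 16*(4 - 18 + 162) = 1 + 16*148 = 1 + 2368 = 2369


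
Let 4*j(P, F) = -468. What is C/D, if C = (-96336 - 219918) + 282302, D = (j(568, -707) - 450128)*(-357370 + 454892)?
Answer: 16976/21954396445 ≈ 7.7324e-7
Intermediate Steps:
j(P, F) = -117 (j(P, F) = (1/4)*(-468) = -117)
D = -43908792890 (D = (-117 - 450128)*(-357370 + 454892) = -450245*97522 = -43908792890)
C = -33952 (C = -316254 + 282302 = -33952)
C/D = -33952/(-43908792890) = -33952*(-1/43908792890) = 16976/21954396445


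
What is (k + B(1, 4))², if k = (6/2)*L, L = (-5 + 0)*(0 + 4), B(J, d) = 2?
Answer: 3364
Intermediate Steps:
L = -20 (L = -5*4 = -20)
k = -60 (k = (6/2)*(-20) = (6*(½))*(-20) = 3*(-20) = -60)
(k + B(1, 4))² = (-60 + 2)² = (-58)² = 3364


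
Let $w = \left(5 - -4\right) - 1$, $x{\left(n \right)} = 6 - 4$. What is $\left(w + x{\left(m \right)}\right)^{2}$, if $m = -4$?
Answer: $100$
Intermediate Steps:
$x{\left(n \right)} = 2$
$w = 8$ ($w = \left(5 + \left(-4 + 8\right)\right) - 1 = \left(5 + 4\right) - 1 = 9 - 1 = 8$)
$\left(w + x{\left(m \right)}\right)^{2} = \left(8 + 2\right)^{2} = 10^{2} = 100$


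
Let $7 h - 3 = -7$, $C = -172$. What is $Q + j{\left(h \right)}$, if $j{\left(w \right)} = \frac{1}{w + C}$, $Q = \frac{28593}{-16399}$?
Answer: $- \frac{34655137}{19809992} \approx -1.7494$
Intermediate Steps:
$Q = - \frac{28593}{16399}$ ($Q = 28593 \left(- \frac{1}{16399}\right) = - \frac{28593}{16399} \approx -1.7436$)
$h = - \frac{4}{7}$ ($h = \frac{3}{7} + \frac{1}{7} \left(-7\right) = \frac{3}{7} - 1 = - \frac{4}{7} \approx -0.57143$)
$j{\left(w \right)} = \frac{1}{-172 + w}$ ($j{\left(w \right)} = \frac{1}{w - 172} = \frac{1}{-172 + w}$)
$Q + j{\left(h \right)} = - \frac{28593}{16399} + \frac{1}{-172 - \frac{4}{7}} = - \frac{28593}{16399} + \frac{1}{- \frac{1208}{7}} = - \frac{28593}{16399} - \frac{7}{1208} = - \frac{34655137}{19809992}$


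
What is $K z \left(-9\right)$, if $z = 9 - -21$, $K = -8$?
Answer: $2160$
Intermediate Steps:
$z = 30$ ($z = 9 + 21 = 30$)
$K z \left(-9\right) = \left(-8\right) 30 \left(-9\right) = \left(-240\right) \left(-9\right) = 2160$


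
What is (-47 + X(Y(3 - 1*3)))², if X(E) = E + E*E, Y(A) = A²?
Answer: 2209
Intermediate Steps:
X(E) = E + E²
(-47 + X(Y(3 - 1*3)))² = (-47 + (3 - 1*3)²*(1 + (3 - 1*3)²))² = (-47 + (3 - 3)²*(1 + (3 - 3)²))² = (-47 + 0²*(1 + 0²))² = (-47 + 0*(1 + 0))² = (-47 + 0*1)² = (-47 + 0)² = (-47)² = 2209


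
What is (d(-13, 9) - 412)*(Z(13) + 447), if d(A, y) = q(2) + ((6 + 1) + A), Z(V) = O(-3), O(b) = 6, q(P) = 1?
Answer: -188901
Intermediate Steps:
Z(V) = 6
d(A, y) = 8 + A (d(A, y) = 1 + ((6 + 1) + A) = 1 + (7 + A) = 8 + A)
(d(-13, 9) - 412)*(Z(13) + 447) = ((8 - 13) - 412)*(6 + 447) = (-5 - 412)*453 = -417*453 = -188901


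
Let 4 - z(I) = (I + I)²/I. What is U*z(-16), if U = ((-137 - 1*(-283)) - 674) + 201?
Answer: -22236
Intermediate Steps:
U = -327 (U = ((-137 + 283) - 674) + 201 = (146 - 674) + 201 = -528 + 201 = -327)
z(I) = 4 - 4*I (z(I) = 4 - (I + I)²/I = 4 - (2*I)²/I = 4 - 4*I²/I = 4 - 4*I)
U*z(-16) = -327*(4 - 4*(-16)) = -327*(4 + 64) = -327*68 = -22236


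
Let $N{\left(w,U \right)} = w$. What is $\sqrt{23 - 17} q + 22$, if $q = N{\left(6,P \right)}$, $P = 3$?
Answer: $22 + 6 \sqrt{6} \approx 36.697$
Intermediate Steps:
$q = 6$
$\sqrt{23 - 17} q + 22 = \sqrt{23 - 17} \cdot 6 + 22 = \sqrt{6} \cdot 6 + 22 = 6 \sqrt{6} + 22 = 22 + 6 \sqrt{6}$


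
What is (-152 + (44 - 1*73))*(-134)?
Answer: 24254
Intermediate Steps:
(-152 + (44 - 1*73))*(-134) = (-152 + (44 - 73))*(-134) = (-152 - 29)*(-134) = -181*(-134) = 24254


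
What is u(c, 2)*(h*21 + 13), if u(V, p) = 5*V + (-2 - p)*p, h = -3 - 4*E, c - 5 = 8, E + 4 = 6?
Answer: -12426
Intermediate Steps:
E = 2 (E = -4 + 6 = 2)
c = 13 (c = 5 + 8 = 13)
h = -11 (h = -3 - 4*2 = -3 - 8 = -11)
u(V, p) = 5*V + p*(-2 - p)
u(c, 2)*(h*21 + 13) = (-1*2² - 2*2 + 5*13)*(-11*21 + 13) = (-1*4 - 4 + 65)*(-231 + 13) = (-4 - 4 + 65)*(-218) = 57*(-218) = -12426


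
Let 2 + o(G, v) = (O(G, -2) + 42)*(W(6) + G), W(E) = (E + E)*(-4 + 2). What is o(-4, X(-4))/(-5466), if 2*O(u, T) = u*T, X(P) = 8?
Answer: 215/911 ≈ 0.23600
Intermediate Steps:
W(E) = -4*E (W(E) = (2*E)*(-2) = -4*E)
O(u, T) = T*u/2 (O(u, T) = (u*T)/2 = (T*u)/2 = T*u/2)
o(G, v) = -2 + (-24 + G)*(42 - G) (o(G, v) = -2 + ((½)*(-2)*G + 42)*(-4*6 + G) = -2 + (-G + 42)*(-24 + G) = -2 + (42 - G)*(-24 + G) = -2 + (-24 + G)*(42 - G))
o(-4, X(-4))/(-5466) = (-1010 - 1*(-4)² + 66*(-4))/(-5466) = (-1010 - 1*16 - 264)*(-1/5466) = (-1010 - 16 - 264)*(-1/5466) = -1290*(-1/5466) = 215/911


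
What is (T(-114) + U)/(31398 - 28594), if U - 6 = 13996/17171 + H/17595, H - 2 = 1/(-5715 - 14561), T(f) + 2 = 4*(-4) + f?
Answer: -255621545466593/5725638131450160 ≈ -0.044645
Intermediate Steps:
T(f) = -18 + f (T(f) = -2 + (4*(-4) + f) = -2 + (-16 + f) = -18 + f)
H = 40551/20276 (H = 2 + 1/(-5715 - 14561) = 2 + 1/(-20276) = 2 - 1/20276 = 40551/20276 ≈ 2.0000)
U = 13916340892687/2041953684540 (U = 6 + (13996/17171 + (40551/20276)/17595) = 6 + (13996*(1/17171) + (40551/20276)*(1/17595)) = 6 + (13996/17171 + 13517/118918740) = 6 + 1664618785447/2041953684540 = 13916340892687/2041953684540 ≈ 6.8152)
(T(-114) + U)/(31398 - 28594) = ((-18 - 114) + 13916340892687/2041953684540)/(31398 - 28594) = (-132 + 13916340892687/2041953684540)/2804 = -255621545466593/2041953684540*1/2804 = -255621545466593/5725638131450160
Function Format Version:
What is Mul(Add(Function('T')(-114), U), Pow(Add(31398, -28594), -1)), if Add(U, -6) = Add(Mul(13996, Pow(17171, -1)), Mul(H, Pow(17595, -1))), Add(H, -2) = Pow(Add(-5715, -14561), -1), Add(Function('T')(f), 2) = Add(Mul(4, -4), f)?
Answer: Rational(-255621545466593, 5725638131450160) ≈ -0.044645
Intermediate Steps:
Function('T')(f) = Add(-18, f) (Function('T')(f) = Add(-2, Add(Mul(4, -4), f)) = Add(-2, Add(-16, f)) = Add(-18, f))
H = Rational(40551, 20276) (H = Add(2, Pow(Add(-5715, -14561), -1)) = Add(2, Pow(-20276, -1)) = Add(2, Rational(-1, 20276)) = Rational(40551, 20276) ≈ 2.0000)
U = Rational(13916340892687, 2041953684540) (U = Add(6, Add(Mul(13996, Pow(17171, -1)), Mul(Rational(40551, 20276), Pow(17595, -1)))) = Add(6, Add(Mul(13996, Rational(1, 17171)), Mul(Rational(40551, 20276), Rational(1, 17595)))) = Add(6, Add(Rational(13996, 17171), Rational(13517, 118918740))) = Add(6, Rational(1664618785447, 2041953684540)) = Rational(13916340892687, 2041953684540) ≈ 6.8152)
Mul(Add(Function('T')(-114), U), Pow(Add(31398, -28594), -1)) = Mul(Add(Add(-18, -114), Rational(13916340892687, 2041953684540)), Pow(Add(31398, -28594), -1)) = Mul(Add(-132, Rational(13916340892687, 2041953684540)), Pow(2804, -1)) = Mul(Rational(-255621545466593, 2041953684540), Rational(1, 2804)) = Rational(-255621545466593, 5725638131450160)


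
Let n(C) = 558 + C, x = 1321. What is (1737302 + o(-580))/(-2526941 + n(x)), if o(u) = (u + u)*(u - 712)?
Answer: -1618011/1262531 ≈ -1.2816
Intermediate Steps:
o(u) = 2*u*(-712 + u) (o(u) = (2*u)*(-712 + u) = 2*u*(-712 + u))
(1737302 + o(-580))/(-2526941 + n(x)) = (1737302 + 2*(-580)*(-712 - 580))/(-2526941 + (558 + 1321)) = (1737302 + 2*(-580)*(-1292))/(-2526941 + 1879) = (1737302 + 1498720)/(-2525062) = 3236022*(-1/2525062) = -1618011/1262531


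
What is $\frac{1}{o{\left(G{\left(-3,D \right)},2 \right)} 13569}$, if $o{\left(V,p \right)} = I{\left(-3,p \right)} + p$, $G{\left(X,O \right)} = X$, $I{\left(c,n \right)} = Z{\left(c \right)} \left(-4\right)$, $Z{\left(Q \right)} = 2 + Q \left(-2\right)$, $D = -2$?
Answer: $- \frac{1}{407070} \approx -2.4566 \cdot 10^{-6}$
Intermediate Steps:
$Z{\left(Q \right)} = 2 - 2 Q$
$I{\left(c,n \right)} = -8 + 8 c$ ($I{\left(c,n \right)} = \left(2 - 2 c\right) \left(-4\right) = -8 + 8 c$)
$o{\left(V,p \right)} = -32 + p$ ($o{\left(V,p \right)} = \left(-8 + 8 \left(-3\right)\right) + p = \left(-8 - 24\right) + p = -32 + p$)
$\frac{1}{o{\left(G{\left(-3,D \right)},2 \right)} 13569} = \frac{1}{\left(-32 + 2\right) 13569} = \frac{1}{\left(-30\right) 13569} = \frac{1}{-407070} = - \frac{1}{407070}$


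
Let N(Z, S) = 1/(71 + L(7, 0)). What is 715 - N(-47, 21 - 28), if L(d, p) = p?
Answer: 50764/71 ≈ 714.99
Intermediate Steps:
N(Z, S) = 1/71 (N(Z, S) = 1/(71 + 0) = 1/71)
715 - N(-47, 21 - 28) = 715 - 1*1/71 = 715 - 1/71 = 50764/71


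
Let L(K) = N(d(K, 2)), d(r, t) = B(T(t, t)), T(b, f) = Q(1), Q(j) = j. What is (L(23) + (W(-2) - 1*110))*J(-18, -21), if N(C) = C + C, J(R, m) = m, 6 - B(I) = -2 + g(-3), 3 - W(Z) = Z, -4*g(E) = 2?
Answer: 1848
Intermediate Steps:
T(b, f) = 1
g(E) = -½ (g(E) = -¼*2 = -½)
W(Z) = 3 - Z
B(I) = 17/2 (B(I) = 6 - (-2 - ½) = 6 - 1*(-5/2) = 6 + 5/2 = 17/2)
d(r, t) = 17/2
N(C) = 2*C
L(K) = 17 (L(K) = 2*(17/2) = 17)
(L(23) + (W(-2) - 1*110))*J(-18, -21) = (17 + ((3 - 1*(-2)) - 1*110))*(-21) = (17 + ((3 + 2) - 110))*(-21) = (17 + (5 - 110))*(-21) = (17 - 105)*(-21) = -88*(-21) = 1848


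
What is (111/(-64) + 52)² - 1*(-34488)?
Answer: 151611937/4096 ≈ 37015.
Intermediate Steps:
(111/(-64) + 52)² - 1*(-34488) = (111*(-1/64) + 52)² + 34488 = (-111/64 + 52)² + 34488 = (3217/64)² + 34488 = 10349089/4096 + 34488 = 151611937/4096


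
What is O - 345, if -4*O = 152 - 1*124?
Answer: -352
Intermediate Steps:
O = -7 (O = -(152 - 1*124)/4 = -(152 - 124)/4 = -1/4*28 = -7)
O - 345 = -7 - 345 = -352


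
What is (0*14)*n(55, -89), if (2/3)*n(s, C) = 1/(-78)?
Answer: 0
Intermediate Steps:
n(s, C) = -1/52 (n(s, C) = (3/2)/(-78) = (3/2)*(-1/78) = -1/52)
(0*14)*n(55, -89) = (0*14)*(-1/52) = 0*(-1/52) = 0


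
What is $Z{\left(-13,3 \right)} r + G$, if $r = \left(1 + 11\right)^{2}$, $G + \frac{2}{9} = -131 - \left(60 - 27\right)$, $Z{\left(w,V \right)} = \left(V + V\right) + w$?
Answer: $- \frac{10550}{9} \approx -1172.2$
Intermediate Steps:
$Z{\left(w,V \right)} = w + 2 V$ ($Z{\left(w,V \right)} = 2 V + w = w + 2 V$)
$G = - \frac{1478}{9}$ ($G = - \frac{2}{9} - 164 = - \frac{1478}{9} \approx -164.22$)
$r = 144$ ($r = 12^{2} = 144$)
$Z{\left(-13,3 \right)} r + G = \left(-13 + 2 \cdot 3\right) 144 - \frac{1478}{9} = \left(-13 + 6\right) 144 - \frac{1478}{9} = \left(-7\right) 144 - \frac{1478}{9} = -1008 - \frac{1478}{9} = - \frac{10550}{9}$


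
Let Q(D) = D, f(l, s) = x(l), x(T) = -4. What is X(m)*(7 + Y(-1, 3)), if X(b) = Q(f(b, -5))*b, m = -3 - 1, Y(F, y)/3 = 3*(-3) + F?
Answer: -368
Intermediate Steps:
f(l, s) = -4
Y(F, y) = -27 + 3*F (Y(F, y) = 3*(3*(-3) + F) = 3*(-9 + F) = -27 + 3*F)
m = -4
X(b) = -4*b
X(m)*(7 + Y(-1, 3)) = (-4*(-4))*(7 + (-27 + 3*(-1))) = 16*(7 + (-27 - 3)) = 16*(7 - 30) = 16*(-23) = -368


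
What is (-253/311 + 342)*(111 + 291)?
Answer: 42655818/311 ≈ 1.3716e+5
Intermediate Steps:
(-253/311 + 342)*(111 + 291) = (-253*1/311 + 342)*402 = (-253/311 + 342)*402 = (106109/311)*402 = 42655818/311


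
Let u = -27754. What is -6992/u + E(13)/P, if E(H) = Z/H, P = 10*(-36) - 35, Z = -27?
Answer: 18326639/71258395 ≈ 0.25719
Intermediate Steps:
P = -395 (P = -360 - 35 = -395)
E(H) = -27/H
-6992/u + E(13)/P = -6992/(-27754) - 27/13/(-395) = -6992*(-1/27754) - 27*1/13*(-1/395) = 3496/13877 - 27/13*(-1/395) = 3496/13877 + 27/5135 = 18326639/71258395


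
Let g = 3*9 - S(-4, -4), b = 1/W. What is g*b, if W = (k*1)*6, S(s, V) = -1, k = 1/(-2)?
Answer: -28/3 ≈ -9.3333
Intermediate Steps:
k = -½ (k = 1*(-½) = -½ ≈ -0.50000)
W = -3 (W = -½*1*6 = -½*6 = -3)
b = -⅓ (b = 1/(-3) = -⅓ ≈ -0.33333)
g = 28 (g = 3*9 - 1*(-1) = 27 + 1 = 28)
g*b = 28*(-⅓) = -28/3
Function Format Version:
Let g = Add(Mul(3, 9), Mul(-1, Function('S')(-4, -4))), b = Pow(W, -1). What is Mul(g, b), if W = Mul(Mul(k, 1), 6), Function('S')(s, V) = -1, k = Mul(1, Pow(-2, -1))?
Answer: Rational(-28, 3) ≈ -9.3333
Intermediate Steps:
k = Rational(-1, 2) (k = Mul(1, Rational(-1, 2)) = Rational(-1, 2) ≈ -0.50000)
W = -3 (W = Mul(Mul(Rational(-1, 2), 1), 6) = Mul(Rational(-1, 2), 6) = -3)
b = Rational(-1, 3) (b = Pow(-3, -1) = Rational(-1, 3) ≈ -0.33333)
g = 28 (g = Add(Mul(3, 9), Mul(-1, -1)) = Add(27, 1) = 28)
Mul(g, b) = Mul(28, Rational(-1, 3)) = Rational(-28, 3)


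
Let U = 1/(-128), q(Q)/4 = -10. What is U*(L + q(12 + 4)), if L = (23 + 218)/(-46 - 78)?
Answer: 5201/15872 ≈ 0.32768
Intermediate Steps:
L = -241/124 (L = 241/(-124) = 241*(-1/124) = -241/124 ≈ -1.9435)
q(Q) = -40 (q(Q) = 4*(-10) = -40)
U = -1/128 ≈ -0.0078125
U*(L + q(12 + 4)) = -(-241/124 - 40)/128 = -1/128*(-5201/124) = 5201/15872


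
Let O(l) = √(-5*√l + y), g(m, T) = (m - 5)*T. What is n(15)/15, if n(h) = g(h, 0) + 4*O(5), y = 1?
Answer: 4*√(1 - 5*√5)/15 ≈ 0.85084*I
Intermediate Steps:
g(m, T) = T*(-5 + m) (g(m, T) = (-5 + m)*T = T*(-5 + m))
O(l) = √(1 - 5*√l) (O(l) = √(-5*√l + 1) = √(1 - 5*√l))
n(h) = 4*√(1 - 5*√5) (n(h) = 0*(-5 + h) + 4*√(1 - 5*√5) = 0 + 4*√(1 - 5*√5) = 4*√(1 - 5*√5))
n(15)/15 = (4*√(1 - 5*√5))/15 = (4*√(1 - 5*√5))*(1/15) = 4*√(1 - 5*√5)/15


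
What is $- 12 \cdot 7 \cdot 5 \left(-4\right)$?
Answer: $1680$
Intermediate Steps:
$- 12 \cdot 7 \cdot 5 \left(-4\right) = \left(-12\right) 35 \left(-4\right) = \left(-420\right) \left(-4\right) = 1680$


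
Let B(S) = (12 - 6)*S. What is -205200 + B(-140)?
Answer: -206040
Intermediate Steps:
B(S) = 6*S
-205200 + B(-140) = -205200 + 6*(-140) = -205200 - 840 = -206040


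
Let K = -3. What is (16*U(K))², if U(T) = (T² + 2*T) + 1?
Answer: 4096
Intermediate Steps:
U(T) = 1 + T² + 2*T
(16*U(K))² = (16*(1 + (-3)² + 2*(-3)))² = (16*(1 + 9 - 6))² = (16*4)² = 64² = 4096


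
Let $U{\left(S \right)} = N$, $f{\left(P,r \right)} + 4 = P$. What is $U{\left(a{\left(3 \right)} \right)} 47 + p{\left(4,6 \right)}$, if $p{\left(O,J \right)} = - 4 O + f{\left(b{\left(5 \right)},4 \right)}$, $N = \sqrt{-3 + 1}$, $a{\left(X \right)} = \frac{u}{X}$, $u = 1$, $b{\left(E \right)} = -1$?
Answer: $-21 + 47 i \sqrt{2} \approx -21.0 + 66.468 i$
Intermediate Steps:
$f{\left(P,r \right)} = -4 + P$
$a{\left(X \right)} = \frac{1}{X}$ ($a{\left(X \right)} = 1 \frac{1}{X} = \frac{1}{X}$)
$N = i \sqrt{2}$ ($N = \sqrt{-2} = i \sqrt{2} \approx 1.4142 i$)
$p{\left(O,J \right)} = -5 - 4 O$ ($p{\left(O,J \right)} = - 4 O - 5 = -5 - 4 O$)
$U{\left(S \right)} = i \sqrt{2}$
$U{\left(a{\left(3 \right)} \right)} 47 + p{\left(4,6 \right)} = i \sqrt{2} \cdot 47 - 21 = 47 i \sqrt{2} - 21 = -21 + 47 i \sqrt{2}$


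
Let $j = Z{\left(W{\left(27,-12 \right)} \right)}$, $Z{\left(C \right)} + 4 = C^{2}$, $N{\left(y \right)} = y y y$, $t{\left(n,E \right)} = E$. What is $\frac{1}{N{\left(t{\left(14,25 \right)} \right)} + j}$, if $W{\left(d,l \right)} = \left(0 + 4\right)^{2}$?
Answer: $\frac{1}{15877} \approx 6.2984 \cdot 10^{-5}$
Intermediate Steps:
$N{\left(y \right)} = y^{3}$ ($N{\left(y \right)} = y^{2} y = y^{3}$)
$W{\left(d,l \right)} = 16$ ($W{\left(d,l \right)} = 4^{2} = 16$)
$Z{\left(C \right)} = -4 + C^{2}$
$j = 252$ ($j = -4 + 16^{2} = -4 + 256 = 252$)
$\frac{1}{N{\left(t{\left(14,25 \right)} \right)} + j} = \frac{1}{25^{3} + 252} = \frac{1}{15625 + 252} = \frac{1}{15877}$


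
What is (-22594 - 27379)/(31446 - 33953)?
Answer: 49973/2507 ≈ 19.933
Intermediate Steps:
(-22594 - 27379)/(31446 - 33953) = -49973/(-2507) = -49973*(-1/2507) = 49973/2507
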